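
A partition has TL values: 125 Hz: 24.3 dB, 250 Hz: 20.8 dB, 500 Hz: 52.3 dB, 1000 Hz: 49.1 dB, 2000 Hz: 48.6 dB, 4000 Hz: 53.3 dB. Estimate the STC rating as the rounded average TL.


Given TL values at each frequency:
  125 Hz: 24.3 dB
  250 Hz: 20.8 dB
  500 Hz: 52.3 dB
  1000 Hz: 49.1 dB
  2000 Hz: 48.6 dB
  4000 Hz: 53.3 dB
Formula: STC ~ round(average of TL values)
Sum = 24.3 + 20.8 + 52.3 + 49.1 + 48.6 + 53.3 = 248.4
Average = 248.4 / 6 = 41.4
Rounded: 41

41


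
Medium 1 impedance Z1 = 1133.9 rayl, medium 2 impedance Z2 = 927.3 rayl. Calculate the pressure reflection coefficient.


Given values:
  Z1 = 1133.9 rayl, Z2 = 927.3 rayl
Formula: R = (Z2 - Z1) / (Z2 + Z1)
Numerator: Z2 - Z1 = 927.3 - 1133.9 = -206.6
Denominator: Z2 + Z1 = 927.3 + 1133.9 = 2061.2
R = -206.6 / 2061.2 = -0.1002

-0.1002


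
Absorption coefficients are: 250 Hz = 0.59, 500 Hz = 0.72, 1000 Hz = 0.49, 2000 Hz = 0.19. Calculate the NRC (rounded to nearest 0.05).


Given values:
  a_250 = 0.59, a_500 = 0.72
  a_1000 = 0.49, a_2000 = 0.19
Formula: NRC = (a250 + a500 + a1000 + a2000) / 4
Sum = 0.59 + 0.72 + 0.49 + 0.19 = 1.99
NRC = 1.99 / 4 = 0.4975
Rounded to nearest 0.05: 0.5

0.5


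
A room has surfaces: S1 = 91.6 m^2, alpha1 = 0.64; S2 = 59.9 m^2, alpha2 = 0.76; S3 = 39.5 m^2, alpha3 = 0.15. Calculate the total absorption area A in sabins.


Given surfaces:
  Surface 1: 91.6 * 0.64 = 58.624
  Surface 2: 59.9 * 0.76 = 45.524
  Surface 3: 39.5 * 0.15 = 5.925
Formula: A = sum(Si * alpha_i)
A = 58.624 + 45.524 + 5.925
A = 110.07

110.07 sabins


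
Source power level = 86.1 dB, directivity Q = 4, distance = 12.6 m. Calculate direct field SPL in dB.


Given values:
  Lw = 86.1 dB, Q = 4, r = 12.6 m
Formula: SPL = Lw + 10 * log10(Q / (4 * pi * r^2))
Compute 4 * pi * r^2 = 4 * pi * 12.6^2 = 1995.037
Compute Q / denom = 4 / 1995.037 = 0.00200498
Compute 10 * log10(0.00200498) = -26.9789
SPL = 86.1 + (-26.9789) = 59.12

59.12 dB


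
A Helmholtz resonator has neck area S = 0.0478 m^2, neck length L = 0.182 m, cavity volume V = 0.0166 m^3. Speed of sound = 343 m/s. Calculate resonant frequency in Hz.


Given values:
  S = 0.0478 m^2, L = 0.182 m, V = 0.0166 m^3, c = 343 m/s
Formula: f = (c / (2*pi)) * sqrt(S / (V * L))
Compute V * L = 0.0166 * 0.182 = 0.0030212
Compute S / (V * L) = 0.0478 / 0.0030212 = 15.8215
Compute sqrt(15.8215) = 3.977625
Compute c / (2*pi) = 343 / 6.283185 = 54.590148
f = 54.590148 * 3.977625 = 217.14

217.14 Hz


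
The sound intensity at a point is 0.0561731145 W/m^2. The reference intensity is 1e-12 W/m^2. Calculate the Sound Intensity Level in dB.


Given values:
  I = 0.0561731145 W/m^2
  I_ref = 1e-12 W/m^2
Formula: SIL = 10 * log10(I / I_ref)
Compute ratio: I / I_ref = 56173114500
Compute log10: log10(56173114500) = 10.749529
Multiply: SIL = 10 * 10.749529 = 107.5

107.5 dB


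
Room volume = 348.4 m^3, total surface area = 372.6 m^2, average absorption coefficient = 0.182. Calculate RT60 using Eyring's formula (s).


Given values:
  V = 348.4 m^3, S = 372.6 m^2, alpha = 0.182
Formula: RT60 = 0.161 * V / (-S * ln(1 - alpha))
Compute ln(1 - 0.182) = ln(0.818) = -0.200893
Denominator: -372.6 * -0.200893 = 74.8527
Numerator: 0.161 * 348.4 = 56.0924
RT60 = 56.0924 / 74.8527 = 0.749

0.749 s


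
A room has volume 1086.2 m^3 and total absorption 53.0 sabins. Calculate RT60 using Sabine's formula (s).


Given values:
  V = 1086.2 m^3
  A = 53.0 sabins
Formula: RT60 = 0.161 * V / A
Numerator: 0.161 * 1086.2 = 174.8782
RT60 = 174.8782 / 53.0 = 3.3

3.3 s


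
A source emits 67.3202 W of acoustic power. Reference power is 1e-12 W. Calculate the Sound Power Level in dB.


Given values:
  W = 67.3202 W
  W_ref = 1e-12 W
Formula: SWL = 10 * log10(W / W_ref)
Compute ratio: W / W_ref = 67320200000000
Compute log10: log10(67320200000000) = 13.828145
Multiply: SWL = 10 * 13.828145 = 138.28

138.28 dB


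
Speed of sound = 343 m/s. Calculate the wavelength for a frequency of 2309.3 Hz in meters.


Given values:
  c = 343 m/s, f = 2309.3 Hz
Formula: lambda = c / f
lambda = 343 / 2309.3
lambda = 0.1485

0.1485 m


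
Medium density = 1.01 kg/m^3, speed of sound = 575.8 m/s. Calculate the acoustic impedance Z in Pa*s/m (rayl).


Given values:
  rho = 1.01 kg/m^3
  c = 575.8 m/s
Formula: Z = rho * c
Z = 1.01 * 575.8
Z = 581.56

581.56 rayl


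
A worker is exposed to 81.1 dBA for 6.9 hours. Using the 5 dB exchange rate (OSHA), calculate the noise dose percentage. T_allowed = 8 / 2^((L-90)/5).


Given values:
  L = 81.1 dBA, T = 6.9 hours
Formula: T_allowed = 8 / 2^((L - 90) / 5)
Compute exponent: (81.1 - 90) / 5 = -1.78
Compute 2^(-1.78) = 0.291183
T_allowed = 8 / 0.291183 = 27.474131 hours
Dose = (T / T_allowed) * 100
Dose = (6.9 / 27.474131) * 100 = 25.11

25.11 %


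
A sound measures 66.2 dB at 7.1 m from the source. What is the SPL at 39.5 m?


Given values:
  SPL1 = 66.2 dB, r1 = 7.1 m, r2 = 39.5 m
Formula: SPL2 = SPL1 - 20 * log10(r2 / r1)
Compute ratio: r2 / r1 = 39.5 / 7.1 = 5.5634
Compute log10: log10(5.5634) = 0.74534
Compute drop: 20 * 0.74534 = 14.9068
SPL2 = 66.2 - 14.9068 = 51.29

51.29 dB


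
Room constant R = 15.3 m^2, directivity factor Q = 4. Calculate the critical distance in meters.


Given values:
  R = 15.3 m^2, Q = 4
Formula: d_c = 0.141 * sqrt(Q * R)
Compute Q * R = 4 * 15.3 = 61.2
Compute sqrt(61.2) = 7.823
d_c = 0.141 * 7.823 = 1.103

1.103 m


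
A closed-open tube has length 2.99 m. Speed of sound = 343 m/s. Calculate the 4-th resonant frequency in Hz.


Given values:
  Tube type: closed-open, L = 2.99 m, c = 343 m/s, n = 4
Formula: f_n = (2n - 1) * c / (4 * L)
Compute 2n - 1 = 2*4 - 1 = 7
Compute 4 * L = 4 * 2.99 = 11.96
f = 7 * 343 / 11.96
f = 200.75

200.75 Hz


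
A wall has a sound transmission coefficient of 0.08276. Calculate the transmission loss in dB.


Given values:
  tau = 0.08276
Formula: TL = 10 * log10(1 / tau)
Compute 1 / tau = 1 / 0.08276 = 12.0831
Compute log10(12.0831) = 1.082178
TL = 10 * 1.082178 = 10.82

10.82 dB


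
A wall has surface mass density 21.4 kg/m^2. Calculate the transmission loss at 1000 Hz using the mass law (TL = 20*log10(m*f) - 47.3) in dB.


Given values:
  m = 21.4 kg/m^2, f = 1000 Hz
Formula: TL = 20 * log10(m * f) - 47.3
Compute m * f = 21.4 * 1000 = 21400.0
Compute log10(21400.0) = 4.330414
Compute 20 * 4.330414 = 86.6083
TL = 86.6083 - 47.3 = 39.31

39.31 dB


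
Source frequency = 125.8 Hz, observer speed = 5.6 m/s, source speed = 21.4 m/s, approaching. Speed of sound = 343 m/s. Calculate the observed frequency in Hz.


Given values:
  f_s = 125.8 Hz, v_o = 5.6 m/s, v_s = 21.4 m/s
  Direction: approaching
Formula: f_o = f_s * (c + v_o) / (c - v_s)
Numerator: c + v_o = 343 + 5.6 = 348.6
Denominator: c - v_s = 343 - 21.4 = 321.6
f_o = 125.8 * 348.6 / 321.6 = 136.36

136.36 Hz


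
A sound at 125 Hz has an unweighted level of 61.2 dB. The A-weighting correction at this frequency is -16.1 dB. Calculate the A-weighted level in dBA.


Given values:
  SPL = 61.2 dB
  A-weighting at 125 Hz = -16.1 dB
Formula: L_A = SPL + A_weight
L_A = 61.2 + (-16.1)
L_A = 45.1

45.1 dBA


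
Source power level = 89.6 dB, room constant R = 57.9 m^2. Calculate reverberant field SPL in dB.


Given values:
  Lw = 89.6 dB, R = 57.9 m^2
Formula: SPL = Lw + 10 * log10(4 / R)
Compute 4 / R = 4 / 57.9 = 0.069085
Compute 10 * log10(0.069085) = -11.6062
SPL = 89.6 + (-11.6062) = 77.99

77.99 dB


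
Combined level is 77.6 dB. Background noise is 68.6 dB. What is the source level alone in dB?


Given values:
  L_total = 77.6 dB, L_bg = 68.6 dB
Formula: L_source = 10 * log10(10^(L_total/10) - 10^(L_bg/10))
Convert to linear:
  10^(77.6/10) = 57543993.7337
  10^(68.6/10) = 7244359.6007
Difference: 57543993.7337 - 7244359.6007 = 50299634.133
L_source = 10 * log10(50299634.133) = 77.02

77.02 dB


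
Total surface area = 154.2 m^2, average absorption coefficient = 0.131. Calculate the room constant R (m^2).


Given values:
  S = 154.2 m^2, alpha = 0.131
Formula: R = S * alpha / (1 - alpha)
Numerator: 154.2 * 0.131 = 20.2002
Denominator: 1 - 0.131 = 0.869
R = 20.2002 / 0.869 = 23.25

23.25 m^2


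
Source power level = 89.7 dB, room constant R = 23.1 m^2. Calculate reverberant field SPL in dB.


Given values:
  Lw = 89.7 dB, R = 23.1 m^2
Formula: SPL = Lw + 10 * log10(4 / R)
Compute 4 / R = 4 / 23.1 = 0.17316
Compute 10 * log10(0.17316) = -7.6155
SPL = 89.7 + (-7.6155) = 82.08

82.08 dB


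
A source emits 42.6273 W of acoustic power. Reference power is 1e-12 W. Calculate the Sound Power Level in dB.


Given values:
  W = 42.6273 W
  W_ref = 1e-12 W
Formula: SWL = 10 * log10(W / W_ref)
Compute ratio: W / W_ref = 42627300000000
Compute log10: log10(42627300000000) = 13.629688
Multiply: SWL = 10 * 13.629688 = 136.3

136.3 dB


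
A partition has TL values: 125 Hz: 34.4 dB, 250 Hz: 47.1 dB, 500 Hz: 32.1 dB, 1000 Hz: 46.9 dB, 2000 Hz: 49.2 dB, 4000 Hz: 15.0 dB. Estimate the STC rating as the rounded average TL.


Given TL values at each frequency:
  125 Hz: 34.4 dB
  250 Hz: 47.1 dB
  500 Hz: 32.1 dB
  1000 Hz: 46.9 dB
  2000 Hz: 49.2 dB
  4000 Hz: 15.0 dB
Formula: STC ~ round(average of TL values)
Sum = 34.4 + 47.1 + 32.1 + 46.9 + 49.2 + 15.0 = 224.7
Average = 224.7 / 6 = 37.45
Rounded: 37

37


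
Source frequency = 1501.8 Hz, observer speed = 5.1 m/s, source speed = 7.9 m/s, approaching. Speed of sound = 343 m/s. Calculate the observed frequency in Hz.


Given values:
  f_s = 1501.8 Hz, v_o = 5.1 m/s, v_s = 7.9 m/s
  Direction: approaching
Formula: f_o = f_s * (c + v_o) / (c - v_s)
Numerator: c + v_o = 343 + 5.1 = 348.1
Denominator: c - v_s = 343 - 7.9 = 335.1
f_o = 1501.8 * 348.1 / 335.1 = 1560.06

1560.06 Hz


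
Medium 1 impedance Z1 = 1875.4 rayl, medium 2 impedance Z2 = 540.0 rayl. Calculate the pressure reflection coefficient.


Given values:
  Z1 = 1875.4 rayl, Z2 = 540.0 rayl
Formula: R = (Z2 - Z1) / (Z2 + Z1)
Numerator: Z2 - Z1 = 540.0 - 1875.4 = -1335.4
Denominator: Z2 + Z1 = 540.0 + 1875.4 = 2415.4
R = -1335.4 / 2415.4 = -0.5529

-0.5529


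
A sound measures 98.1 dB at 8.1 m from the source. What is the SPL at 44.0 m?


Given values:
  SPL1 = 98.1 dB, r1 = 8.1 m, r2 = 44.0 m
Formula: SPL2 = SPL1 - 20 * log10(r2 / r1)
Compute ratio: r2 / r1 = 44.0 / 8.1 = 5.4321
Compute log10: log10(5.4321) = 0.734968
Compute drop: 20 * 0.734968 = 14.6994
SPL2 = 98.1 - 14.6994 = 83.4

83.4 dB


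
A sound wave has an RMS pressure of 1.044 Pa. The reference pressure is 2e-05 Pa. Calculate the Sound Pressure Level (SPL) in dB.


Given values:
  p = 1.044 Pa
  p_ref = 2e-05 Pa
Formula: SPL = 20 * log10(p / p_ref)
Compute ratio: p / p_ref = 1.044 / 2e-05 = 52200
Compute log10: log10(52200) = 4.717671
Multiply: SPL = 20 * 4.717671 = 94.35

94.35 dB


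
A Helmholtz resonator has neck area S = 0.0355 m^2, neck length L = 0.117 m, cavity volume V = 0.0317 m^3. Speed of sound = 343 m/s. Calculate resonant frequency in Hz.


Given values:
  S = 0.0355 m^2, L = 0.117 m, V = 0.0317 m^3, c = 343 m/s
Formula: f = (c / (2*pi)) * sqrt(S / (V * L))
Compute V * L = 0.0317 * 0.117 = 0.0037089
Compute S / (V * L) = 0.0355 / 0.0037089 = 9.5716
Compute sqrt(9.5716) = 3.0938
Compute c / (2*pi) = 343 / 6.283185 = 54.590148
f = 54.590148 * 3.0938 = 168.89

168.89 Hz


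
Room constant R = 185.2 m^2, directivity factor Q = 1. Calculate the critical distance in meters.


Given values:
  R = 185.2 m^2, Q = 1
Formula: d_c = 0.141 * sqrt(Q * R)
Compute Q * R = 1 * 185.2 = 185.2
Compute sqrt(185.2) = 13.6088
d_c = 0.141 * 13.6088 = 1.919

1.919 m


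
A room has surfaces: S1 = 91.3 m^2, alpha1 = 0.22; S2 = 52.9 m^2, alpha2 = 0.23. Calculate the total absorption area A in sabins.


Given surfaces:
  Surface 1: 91.3 * 0.22 = 20.086
  Surface 2: 52.9 * 0.23 = 12.167
Formula: A = sum(Si * alpha_i)
A = 20.086 + 12.167
A = 32.25

32.25 sabins


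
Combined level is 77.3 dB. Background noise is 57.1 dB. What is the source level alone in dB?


Given values:
  L_total = 77.3 dB, L_bg = 57.1 dB
Formula: L_source = 10 * log10(10^(L_total/10) - 10^(L_bg/10))
Convert to linear:
  10^(77.3/10) = 53703179.637
  10^(57.1/10) = 512861.384
Difference: 53703179.637 - 512861.384 = 53190318.253
L_source = 10 * log10(53190318.253) = 77.26

77.26 dB


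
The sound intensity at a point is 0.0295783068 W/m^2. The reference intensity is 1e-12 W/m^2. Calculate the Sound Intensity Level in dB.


Given values:
  I = 0.0295783068 W/m^2
  I_ref = 1e-12 W/m^2
Formula: SIL = 10 * log10(I / I_ref)
Compute ratio: I / I_ref = 29578306800
Compute log10: log10(29578306800) = 10.470973
Multiply: SIL = 10 * 10.470973 = 104.71

104.71 dB


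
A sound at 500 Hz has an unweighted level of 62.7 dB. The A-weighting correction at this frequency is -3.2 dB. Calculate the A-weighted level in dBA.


Given values:
  SPL = 62.7 dB
  A-weighting at 500 Hz = -3.2 dB
Formula: L_A = SPL + A_weight
L_A = 62.7 + (-3.2)
L_A = 59.5

59.5 dBA


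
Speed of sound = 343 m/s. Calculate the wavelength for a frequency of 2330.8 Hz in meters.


Given values:
  c = 343 m/s, f = 2330.8 Hz
Formula: lambda = c / f
lambda = 343 / 2330.8
lambda = 0.1472

0.1472 m


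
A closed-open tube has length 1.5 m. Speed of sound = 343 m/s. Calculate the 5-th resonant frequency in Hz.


Given values:
  Tube type: closed-open, L = 1.5 m, c = 343 m/s, n = 5
Formula: f_n = (2n - 1) * c / (4 * L)
Compute 2n - 1 = 2*5 - 1 = 9
Compute 4 * L = 4 * 1.5 = 6.0
f = 9 * 343 / 6.0
f = 514.5

514.5 Hz


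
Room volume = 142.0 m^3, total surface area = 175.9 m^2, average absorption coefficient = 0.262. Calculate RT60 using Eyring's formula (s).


Given values:
  V = 142.0 m^3, S = 175.9 m^2, alpha = 0.262
Formula: RT60 = 0.161 * V / (-S * ln(1 - alpha))
Compute ln(1 - 0.262) = ln(0.738) = -0.303811
Denominator: -175.9 * -0.303811 = 53.4404
Numerator: 0.161 * 142.0 = 22.862
RT60 = 22.862 / 53.4404 = 0.428

0.428 s


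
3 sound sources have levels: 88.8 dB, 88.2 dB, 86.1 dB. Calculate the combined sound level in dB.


Formula: L_total = 10 * log10( sum(10^(Li/10)) )
  Source 1: 10^(88.8/10) = 758577575.0292
  Source 2: 10^(88.2/10) = 660693448.0076
  Source 3: 10^(86.1/10) = 407380277.8041
Sum of linear values = 1826651300.8409
L_total = 10 * log10(1826651300.8409) = 92.62

92.62 dB


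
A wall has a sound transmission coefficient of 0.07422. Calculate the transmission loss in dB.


Given values:
  tau = 0.07422
Formula: TL = 10 * log10(1 / tau)
Compute 1 / tau = 1 / 0.07422 = 13.4735
Compute log10(13.4735) = 1.12948
TL = 10 * 1.12948 = 11.29

11.29 dB


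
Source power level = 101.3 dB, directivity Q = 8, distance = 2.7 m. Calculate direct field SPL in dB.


Given values:
  Lw = 101.3 dB, Q = 8, r = 2.7 m
Formula: SPL = Lw + 10 * log10(Q / (4 * pi * r^2))
Compute 4 * pi * r^2 = 4 * pi * 2.7^2 = 91.6088
Compute Q / denom = 8 / 91.6088 = 0.08732785
Compute 10 * log10(0.08732785) = -10.5885
SPL = 101.3 + (-10.5885) = 90.71

90.71 dB


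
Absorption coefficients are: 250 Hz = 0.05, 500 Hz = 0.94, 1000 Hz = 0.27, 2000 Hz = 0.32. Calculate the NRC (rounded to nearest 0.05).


Given values:
  a_250 = 0.05, a_500 = 0.94
  a_1000 = 0.27, a_2000 = 0.32
Formula: NRC = (a250 + a500 + a1000 + a2000) / 4
Sum = 0.05 + 0.94 + 0.27 + 0.32 = 1.58
NRC = 1.58 / 4 = 0.395
Rounded to nearest 0.05: 0.4

0.4


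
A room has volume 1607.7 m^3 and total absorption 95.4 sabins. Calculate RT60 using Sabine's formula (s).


Given values:
  V = 1607.7 m^3
  A = 95.4 sabins
Formula: RT60 = 0.161 * V / A
Numerator: 0.161 * 1607.7 = 258.8397
RT60 = 258.8397 / 95.4 = 2.713

2.713 s


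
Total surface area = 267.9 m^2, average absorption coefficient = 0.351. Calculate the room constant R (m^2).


Given values:
  S = 267.9 m^2, alpha = 0.351
Formula: R = S * alpha / (1 - alpha)
Numerator: 267.9 * 0.351 = 94.0329
Denominator: 1 - 0.351 = 0.649
R = 94.0329 / 0.649 = 144.89

144.89 m^2


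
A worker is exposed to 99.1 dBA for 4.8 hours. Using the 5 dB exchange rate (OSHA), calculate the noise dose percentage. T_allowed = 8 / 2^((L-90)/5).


Given values:
  L = 99.1 dBA, T = 4.8 hours
Formula: T_allowed = 8 / 2^((L - 90) / 5)
Compute exponent: (99.1 - 90) / 5 = 1.82
Compute 2^(1.82) = 3.530812
T_allowed = 8 / 3.530812 = 2.265768 hours
Dose = (T / T_allowed) * 100
Dose = (4.8 / 2.265768) * 100 = 211.85

211.85 %


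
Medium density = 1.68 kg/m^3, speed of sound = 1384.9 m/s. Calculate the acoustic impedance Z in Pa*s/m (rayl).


Given values:
  rho = 1.68 kg/m^3
  c = 1384.9 m/s
Formula: Z = rho * c
Z = 1.68 * 1384.9
Z = 2326.63

2326.63 rayl


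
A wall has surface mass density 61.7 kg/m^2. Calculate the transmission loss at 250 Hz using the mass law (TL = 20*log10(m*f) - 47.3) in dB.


Given values:
  m = 61.7 kg/m^2, f = 250 Hz
Formula: TL = 20 * log10(m * f) - 47.3
Compute m * f = 61.7 * 250 = 15425.0
Compute log10(15425.0) = 4.188225
Compute 20 * 4.188225 = 83.7645
TL = 83.7645 - 47.3 = 36.46

36.46 dB


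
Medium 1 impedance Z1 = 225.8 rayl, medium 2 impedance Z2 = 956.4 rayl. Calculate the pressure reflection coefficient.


Given values:
  Z1 = 225.8 rayl, Z2 = 956.4 rayl
Formula: R = (Z2 - Z1) / (Z2 + Z1)
Numerator: Z2 - Z1 = 956.4 - 225.8 = 730.6
Denominator: Z2 + Z1 = 956.4 + 225.8 = 1182.2
R = 730.6 / 1182.2 = 0.618

0.618


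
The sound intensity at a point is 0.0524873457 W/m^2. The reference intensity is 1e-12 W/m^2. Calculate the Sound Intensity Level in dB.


Given values:
  I = 0.0524873457 W/m^2
  I_ref = 1e-12 W/m^2
Formula: SIL = 10 * log10(I / I_ref)
Compute ratio: I / I_ref = 52487345700
Compute log10: log10(52487345700) = 10.720055
Multiply: SIL = 10 * 10.720055 = 107.2

107.2 dB


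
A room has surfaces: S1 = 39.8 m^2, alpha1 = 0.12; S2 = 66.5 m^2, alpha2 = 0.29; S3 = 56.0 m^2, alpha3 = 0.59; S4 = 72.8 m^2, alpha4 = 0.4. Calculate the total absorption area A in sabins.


Given surfaces:
  Surface 1: 39.8 * 0.12 = 4.776
  Surface 2: 66.5 * 0.29 = 19.285
  Surface 3: 56.0 * 0.59 = 33.04
  Surface 4: 72.8 * 0.4 = 29.12
Formula: A = sum(Si * alpha_i)
A = 4.776 + 19.285 + 33.04 + 29.12
A = 86.22

86.22 sabins


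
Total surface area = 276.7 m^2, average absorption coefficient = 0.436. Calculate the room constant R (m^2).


Given values:
  S = 276.7 m^2, alpha = 0.436
Formula: R = S * alpha / (1 - alpha)
Numerator: 276.7 * 0.436 = 120.6412
Denominator: 1 - 0.436 = 0.564
R = 120.6412 / 0.564 = 213.9

213.9 m^2


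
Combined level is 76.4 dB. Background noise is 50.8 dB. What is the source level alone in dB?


Given values:
  L_total = 76.4 dB, L_bg = 50.8 dB
Formula: L_source = 10 * log10(10^(L_total/10) - 10^(L_bg/10))
Convert to linear:
  10^(76.4/10) = 43651583.224
  10^(50.8/10) = 120226.4435
Difference: 43651583.224 - 120226.4435 = 43531356.7805
L_source = 10 * log10(43531356.7805) = 76.39

76.39 dB


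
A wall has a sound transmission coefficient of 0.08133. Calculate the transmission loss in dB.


Given values:
  tau = 0.08133
Formula: TL = 10 * log10(1 / tau)
Compute 1 / tau = 1 / 0.08133 = 12.2956
Compute log10(12.2956) = 1.08975
TL = 10 * 1.08975 = 10.9

10.9 dB


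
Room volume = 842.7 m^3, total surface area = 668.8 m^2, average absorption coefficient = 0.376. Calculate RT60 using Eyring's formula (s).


Given values:
  V = 842.7 m^3, S = 668.8 m^2, alpha = 0.376
Formula: RT60 = 0.161 * V / (-S * ln(1 - alpha))
Compute ln(1 - 0.376) = ln(0.624) = -0.471605
Denominator: -668.8 * -0.471605 = 315.4094
Numerator: 0.161 * 842.7 = 135.6747
RT60 = 135.6747 / 315.4094 = 0.43

0.43 s


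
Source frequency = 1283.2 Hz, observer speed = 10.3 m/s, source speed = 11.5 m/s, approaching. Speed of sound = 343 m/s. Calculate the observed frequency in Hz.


Given values:
  f_s = 1283.2 Hz, v_o = 10.3 m/s, v_s = 11.5 m/s
  Direction: approaching
Formula: f_o = f_s * (c + v_o) / (c - v_s)
Numerator: c + v_o = 343 + 10.3 = 353.3
Denominator: c - v_s = 343 - 11.5 = 331.5
f_o = 1283.2 * 353.3 / 331.5 = 1367.59

1367.59 Hz


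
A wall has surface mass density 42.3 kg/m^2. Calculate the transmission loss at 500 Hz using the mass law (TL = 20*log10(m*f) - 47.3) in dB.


Given values:
  m = 42.3 kg/m^2, f = 500 Hz
Formula: TL = 20 * log10(m * f) - 47.3
Compute m * f = 42.3 * 500 = 21150.0
Compute log10(21150.0) = 4.32531
Compute 20 * 4.32531 = 86.5062
TL = 86.5062 - 47.3 = 39.21

39.21 dB


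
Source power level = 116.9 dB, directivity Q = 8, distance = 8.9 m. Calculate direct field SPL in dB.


Given values:
  Lw = 116.9 dB, Q = 8, r = 8.9 m
Formula: SPL = Lw + 10 * log10(Q / (4 * pi * r^2))
Compute 4 * pi * r^2 = 4 * pi * 8.9^2 = 995.3822
Compute Q / denom = 8 / 995.3822 = 0.00803711
Compute 10 * log10(0.00803711) = -20.949
SPL = 116.9 + (-20.949) = 95.95

95.95 dB


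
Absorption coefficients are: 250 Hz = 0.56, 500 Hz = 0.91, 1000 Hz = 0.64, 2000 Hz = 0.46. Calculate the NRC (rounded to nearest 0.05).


Given values:
  a_250 = 0.56, a_500 = 0.91
  a_1000 = 0.64, a_2000 = 0.46
Formula: NRC = (a250 + a500 + a1000 + a2000) / 4
Sum = 0.56 + 0.91 + 0.64 + 0.46 = 2.57
NRC = 2.57 / 4 = 0.6425
Rounded to nearest 0.05: 0.65

0.65


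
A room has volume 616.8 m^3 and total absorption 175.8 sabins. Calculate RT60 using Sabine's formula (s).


Given values:
  V = 616.8 m^3
  A = 175.8 sabins
Formula: RT60 = 0.161 * V / A
Numerator: 0.161 * 616.8 = 99.3048
RT60 = 99.3048 / 175.8 = 0.565

0.565 s


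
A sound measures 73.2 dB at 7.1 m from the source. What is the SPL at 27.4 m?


Given values:
  SPL1 = 73.2 dB, r1 = 7.1 m, r2 = 27.4 m
Formula: SPL2 = SPL1 - 20 * log10(r2 / r1)
Compute ratio: r2 / r1 = 27.4 / 7.1 = 3.8592
Compute log10: log10(3.8592) = 0.586497
Compute drop: 20 * 0.586497 = 11.7299
SPL2 = 73.2 - 11.7299 = 61.47

61.47 dB


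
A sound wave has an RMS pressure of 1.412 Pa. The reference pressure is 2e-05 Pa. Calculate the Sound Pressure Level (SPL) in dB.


Given values:
  p = 1.412 Pa
  p_ref = 2e-05 Pa
Formula: SPL = 20 * log10(p / p_ref)
Compute ratio: p / p_ref = 1.412 / 2e-05 = 70600
Compute log10: log10(70600) = 4.848805
Multiply: SPL = 20 * 4.848805 = 96.98

96.98 dB


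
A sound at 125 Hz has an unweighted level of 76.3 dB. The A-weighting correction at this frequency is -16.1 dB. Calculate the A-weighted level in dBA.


Given values:
  SPL = 76.3 dB
  A-weighting at 125 Hz = -16.1 dB
Formula: L_A = SPL + A_weight
L_A = 76.3 + (-16.1)
L_A = 60.2

60.2 dBA


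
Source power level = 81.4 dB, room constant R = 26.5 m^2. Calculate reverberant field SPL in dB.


Given values:
  Lw = 81.4 dB, R = 26.5 m^2
Formula: SPL = Lw + 10 * log10(4 / R)
Compute 4 / R = 4 / 26.5 = 0.150943
Compute 10 * log10(0.150943) = -8.2119
SPL = 81.4 + (-8.2119) = 73.19

73.19 dB


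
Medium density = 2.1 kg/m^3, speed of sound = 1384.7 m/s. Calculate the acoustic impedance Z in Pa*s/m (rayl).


Given values:
  rho = 2.1 kg/m^3
  c = 1384.7 m/s
Formula: Z = rho * c
Z = 2.1 * 1384.7
Z = 2907.87

2907.87 rayl


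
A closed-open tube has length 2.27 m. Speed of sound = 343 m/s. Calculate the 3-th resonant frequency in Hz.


Given values:
  Tube type: closed-open, L = 2.27 m, c = 343 m/s, n = 3
Formula: f_n = (2n - 1) * c / (4 * L)
Compute 2n - 1 = 2*3 - 1 = 5
Compute 4 * L = 4 * 2.27 = 9.08
f = 5 * 343 / 9.08
f = 188.88

188.88 Hz


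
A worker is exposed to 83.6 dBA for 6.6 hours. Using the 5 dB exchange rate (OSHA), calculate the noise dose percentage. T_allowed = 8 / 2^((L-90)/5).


Given values:
  L = 83.6 dBA, T = 6.6 hours
Formula: T_allowed = 8 / 2^((L - 90) / 5)
Compute exponent: (83.6 - 90) / 5 = -1.28
Compute 2^(-1.28) = 0.411796
T_allowed = 8 / 0.411796 = 19.427095 hours
Dose = (T / T_allowed) * 100
Dose = (6.6 / 19.427095) * 100 = 33.97

33.97 %


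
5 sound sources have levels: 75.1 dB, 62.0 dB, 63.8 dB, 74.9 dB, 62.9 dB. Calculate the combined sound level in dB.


Formula: L_total = 10 * log10( sum(10^(Li/10)) )
  Source 1: 10^(75.1/10) = 32359365.693
  Source 2: 10^(62.0/10) = 1584893.1925
  Source 3: 10^(63.8/10) = 2398832.919
  Source 4: 10^(74.9/10) = 30902954.3251
  Source 5: 10^(62.9/10) = 1949844.5998
Sum of linear values = 69195890.7294
L_total = 10 * log10(69195890.7294) = 78.4

78.4 dB


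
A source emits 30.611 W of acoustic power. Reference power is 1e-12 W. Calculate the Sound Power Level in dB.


Given values:
  W = 30.611 W
  W_ref = 1e-12 W
Formula: SWL = 10 * log10(W / W_ref)
Compute ratio: W / W_ref = 30611000000000
Compute log10: log10(30611000000000) = 13.485878
Multiply: SWL = 10 * 13.485878 = 134.86

134.86 dB


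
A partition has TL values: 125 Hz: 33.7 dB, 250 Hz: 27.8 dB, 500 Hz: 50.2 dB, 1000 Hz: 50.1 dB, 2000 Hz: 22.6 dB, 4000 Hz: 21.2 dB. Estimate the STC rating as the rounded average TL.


Given TL values at each frequency:
  125 Hz: 33.7 dB
  250 Hz: 27.8 dB
  500 Hz: 50.2 dB
  1000 Hz: 50.1 dB
  2000 Hz: 22.6 dB
  4000 Hz: 21.2 dB
Formula: STC ~ round(average of TL values)
Sum = 33.7 + 27.8 + 50.2 + 50.1 + 22.6 + 21.2 = 205.6
Average = 205.6 / 6 = 34.27
Rounded: 34

34


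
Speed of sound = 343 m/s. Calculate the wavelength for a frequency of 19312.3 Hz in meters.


Given values:
  c = 343 m/s, f = 19312.3 Hz
Formula: lambda = c / f
lambda = 343 / 19312.3
lambda = 0.0178

0.0178 m


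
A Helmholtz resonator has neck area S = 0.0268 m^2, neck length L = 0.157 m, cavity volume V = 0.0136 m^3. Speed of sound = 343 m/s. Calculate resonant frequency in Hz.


Given values:
  S = 0.0268 m^2, L = 0.157 m, V = 0.0136 m^3, c = 343 m/s
Formula: f = (c / (2*pi)) * sqrt(S / (V * L))
Compute V * L = 0.0136 * 0.157 = 0.0021352
Compute S / (V * L) = 0.0268 / 0.0021352 = 12.5515
Compute sqrt(12.5515) = 3.54281
Compute c / (2*pi) = 343 / 6.283185 = 54.590148
f = 54.590148 * 3.54281 = 193.4

193.4 Hz


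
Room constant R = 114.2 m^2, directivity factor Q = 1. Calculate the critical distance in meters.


Given values:
  R = 114.2 m^2, Q = 1
Formula: d_c = 0.141 * sqrt(Q * R)
Compute Q * R = 1 * 114.2 = 114.2
Compute sqrt(114.2) = 10.6864
d_c = 0.141 * 10.6864 = 1.507

1.507 m


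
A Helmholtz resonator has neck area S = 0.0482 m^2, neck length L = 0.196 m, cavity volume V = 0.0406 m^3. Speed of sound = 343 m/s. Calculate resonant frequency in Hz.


Given values:
  S = 0.0482 m^2, L = 0.196 m, V = 0.0406 m^3, c = 343 m/s
Formula: f = (c / (2*pi)) * sqrt(S / (V * L))
Compute V * L = 0.0406 * 0.196 = 0.0079576
Compute S / (V * L) = 0.0482 / 0.0079576 = 6.0571
Compute sqrt(6.0571) = 2.461118
Compute c / (2*pi) = 343 / 6.283185 = 54.590148
f = 54.590148 * 2.461118 = 134.35

134.35 Hz


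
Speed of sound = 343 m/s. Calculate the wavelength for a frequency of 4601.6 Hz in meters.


Given values:
  c = 343 m/s, f = 4601.6 Hz
Formula: lambda = c / f
lambda = 343 / 4601.6
lambda = 0.0745

0.0745 m


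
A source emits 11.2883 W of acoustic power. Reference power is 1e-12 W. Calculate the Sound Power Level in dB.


Given values:
  W = 11.2883 W
  W_ref = 1e-12 W
Formula: SWL = 10 * log10(W / W_ref)
Compute ratio: W / W_ref = 11288300000000
Compute log10: log10(11288300000000) = 13.052629
Multiply: SWL = 10 * 13.052629 = 130.53

130.53 dB


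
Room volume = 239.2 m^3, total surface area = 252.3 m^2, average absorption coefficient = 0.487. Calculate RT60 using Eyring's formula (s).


Given values:
  V = 239.2 m^3, S = 252.3 m^2, alpha = 0.487
Formula: RT60 = 0.161 * V / (-S * ln(1 - alpha))
Compute ln(1 - 0.487) = ln(0.513) = -0.667479
Denominator: -252.3 * -0.667479 = 168.405
Numerator: 0.161 * 239.2 = 38.5112
RT60 = 38.5112 / 168.405 = 0.229

0.229 s


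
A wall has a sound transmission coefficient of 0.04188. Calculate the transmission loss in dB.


Given values:
  tau = 0.04188
Formula: TL = 10 * log10(1 / tau)
Compute 1 / tau = 1 / 0.04188 = 23.8777
Compute log10(23.8777) = 1.377992
TL = 10 * 1.377992 = 13.78

13.78 dB


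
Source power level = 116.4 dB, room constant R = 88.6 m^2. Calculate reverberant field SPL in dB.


Given values:
  Lw = 116.4 dB, R = 88.6 m^2
Formula: SPL = Lw + 10 * log10(4 / R)
Compute 4 / R = 4 / 88.6 = 0.045147
Compute 10 * log10(0.045147) = -13.4537
SPL = 116.4 + (-13.4537) = 102.95

102.95 dB


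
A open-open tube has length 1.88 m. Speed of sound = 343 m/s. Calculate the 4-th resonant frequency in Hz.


Given values:
  Tube type: open-open, L = 1.88 m, c = 343 m/s, n = 4
Formula: f_n = n * c / (2 * L)
Compute 2 * L = 2 * 1.88 = 3.76
f = 4 * 343 / 3.76
f = 364.89

364.89 Hz


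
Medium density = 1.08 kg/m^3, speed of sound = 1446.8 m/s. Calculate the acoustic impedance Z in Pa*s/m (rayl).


Given values:
  rho = 1.08 kg/m^3
  c = 1446.8 m/s
Formula: Z = rho * c
Z = 1.08 * 1446.8
Z = 1562.54

1562.54 rayl


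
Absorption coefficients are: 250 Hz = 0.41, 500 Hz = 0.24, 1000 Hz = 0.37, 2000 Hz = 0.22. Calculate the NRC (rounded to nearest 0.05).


Given values:
  a_250 = 0.41, a_500 = 0.24
  a_1000 = 0.37, a_2000 = 0.22
Formula: NRC = (a250 + a500 + a1000 + a2000) / 4
Sum = 0.41 + 0.24 + 0.37 + 0.22 = 1.24
NRC = 1.24 / 4 = 0.31
Rounded to nearest 0.05: 0.3

0.3


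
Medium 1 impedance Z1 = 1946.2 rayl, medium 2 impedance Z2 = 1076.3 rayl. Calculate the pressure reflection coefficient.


Given values:
  Z1 = 1946.2 rayl, Z2 = 1076.3 rayl
Formula: R = (Z2 - Z1) / (Z2 + Z1)
Numerator: Z2 - Z1 = 1076.3 - 1946.2 = -869.9
Denominator: Z2 + Z1 = 1076.3 + 1946.2 = 3022.5
R = -869.9 / 3022.5 = -0.2878

-0.2878


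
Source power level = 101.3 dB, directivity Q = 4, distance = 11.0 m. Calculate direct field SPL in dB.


Given values:
  Lw = 101.3 dB, Q = 4, r = 11.0 m
Formula: SPL = Lw + 10 * log10(Q / (4 * pi * r^2))
Compute 4 * pi * r^2 = 4 * pi * 11.0^2 = 1520.5308
Compute Q / denom = 4 / 1520.5308 = 0.00263066
Compute 10 * log10(0.00263066) = -25.7994
SPL = 101.3 + (-25.7994) = 75.5

75.5 dB


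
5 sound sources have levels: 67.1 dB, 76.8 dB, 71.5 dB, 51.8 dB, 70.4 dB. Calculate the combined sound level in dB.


Formula: L_total = 10 * log10( sum(10^(Li/10)) )
  Source 1: 10^(67.1/10) = 5128613.8399
  Source 2: 10^(76.8/10) = 47863009.2323
  Source 3: 10^(71.5/10) = 14125375.4462
  Source 4: 10^(51.8/10) = 151356.1248
  Source 5: 10^(70.4/10) = 10964781.9614
Sum of linear values = 78233136.6046
L_total = 10 * log10(78233136.6046) = 78.93

78.93 dB


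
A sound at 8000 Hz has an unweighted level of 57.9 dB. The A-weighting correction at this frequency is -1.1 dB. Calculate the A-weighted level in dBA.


Given values:
  SPL = 57.9 dB
  A-weighting at 8000 Hz = -1.1 dB
Formula: L_A = SPL + A_weight
L_A = 57.9 + (-1.1)
L_A = 56.8

56.8 dBA


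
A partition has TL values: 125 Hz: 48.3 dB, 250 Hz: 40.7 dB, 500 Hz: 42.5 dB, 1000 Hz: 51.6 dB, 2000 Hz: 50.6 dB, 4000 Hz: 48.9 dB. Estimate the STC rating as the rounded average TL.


Given TL values at each frequency:
  125 Hz: 48.3 dB
  250 Hz: 40.7 dB
  500 Hz: 42.5 dB
  1000 Hz: 51.6 dB
  2000 Hz: 50.6 dB
  4000 Hz: 48.9 dB
Formula: STC ~ round(average of TL values)
Sum = 48.3 + 40.7 + 42.5 + 51.6 + 50.6 + 48.9 = 282.6
Average = 282.6 / 6 = 47.1
Rounded: 47

47


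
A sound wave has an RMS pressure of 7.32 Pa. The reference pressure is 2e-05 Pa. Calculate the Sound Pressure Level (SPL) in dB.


Given values:
  p = 7.32 Pa
  p_ref = 2e-05 Pa
Formula: SPL = 20 * log10(p / p_ref)
Compute ratio: p / p_ref = 7.32 / 2e-05 = 366000
Compute log10: log10(366000) = 5.563481
Multiply: SPL = 20 * 5.563481 = 111.27

111.27 dB


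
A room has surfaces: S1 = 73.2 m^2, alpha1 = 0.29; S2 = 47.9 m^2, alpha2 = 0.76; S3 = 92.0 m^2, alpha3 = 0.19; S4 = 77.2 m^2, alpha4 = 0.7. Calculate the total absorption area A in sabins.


Given surfaces:
  Surface 1: 73.2 * 0.29 = 21.228
  Surface 2: 47.9 * 0.76 = 36.404
  Surface 3: 92.0 * 0.19 = 17.48
  Surface 4: 77.2 * 0.7 = 54.04
Formula: A = sum(Si * alpha_i)
A = 21.228 + 36.404 + 17.48 + 54.04
A = 129.15

129.15 sabins


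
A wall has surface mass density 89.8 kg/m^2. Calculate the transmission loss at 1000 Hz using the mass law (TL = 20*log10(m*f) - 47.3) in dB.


Given values:
  m = 89.8 kg/m^2, f = 1000 Hz
Formula: TL = 20 * log10(m * f) - 47.3
Compute m * f = 89.8 * 1000 = 89800.0
Compute log10(89800.0) = 4.953276
Compute 20 * 4.953276 = 99.0655
TL = 99.0655 - 47.3 = 51.77

51.77 dB


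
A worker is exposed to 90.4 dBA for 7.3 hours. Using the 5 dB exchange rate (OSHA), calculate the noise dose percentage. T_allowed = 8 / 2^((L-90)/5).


Given values:
  L = 90.4 dBA, T = 7.3 hours
Formula: T_allowed = 8 / 2^((L - 90) / 5)
Compute exponent: (90.4 - 90) / 5 = 0.08
Compute 2^(0.08) = 1.057018
T_allowed = 8 / 1.057018 = 7.568461 hours
Dose = (T / T_allowed) * 100
Dose = (7.3 / 7.568461) * 100 = 96.45

96.45 %


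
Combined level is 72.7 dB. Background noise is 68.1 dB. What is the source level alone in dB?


Given values:
  L_total = 72.7 dB, L_bg = 68.1 dB
Formula: L_source = 10 * log10(10^(L_total/10) - 10^(L_bg/10))
Convert to linear:
  10^(72.7/10) = 18620871.3666
  10^(68.1/10) = 6456542.2903
Difference: 18620871.3666 - 6456542.2903 = 12164329.0763
L_source = 10 * log10(12164329.0763) = 70.85

70.85 dB


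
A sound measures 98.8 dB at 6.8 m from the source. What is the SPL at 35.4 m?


Given values:
  SPL1 = 98.8 dB, r1 = 6.8 m, r2 = 35.4 m
Formula: SPL2 = SPL1 - 20 * log10(r2 / r1)
Compute ratio: r2 / r1 = 35.4 / 6.8 = 5.2059
Compute log10: log10(5.2059) = 0.716496
Compute drop: 20 * 0.716496 = 14.3299
SPL2 = 98.8 - 14.3299 = 84.47

84.47 dB


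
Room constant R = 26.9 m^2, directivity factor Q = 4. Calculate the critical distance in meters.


Given values:
  R = 26.9 m^2, Q = 4
Formula: d_c = 0.141 * sqrt(Q * R)
Compute Q * R = 4 * 26.9 = 107.6
Compute sqrt(107.6) = 10.373
d_c = 0.141 * 10.373 = 1.463

1.463 m


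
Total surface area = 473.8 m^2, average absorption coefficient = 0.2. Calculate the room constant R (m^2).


Given values:
  S = 473.8 m^2, alpha = 0.2
Formula: R = S * alpha / (1 - alpha)
Numerator: 473.8 * 0.2 = 94.76
Denominator: 1 - 0.2 = 0.8
R = 94.76 / 0.8 = 118.45

118.45 m^2


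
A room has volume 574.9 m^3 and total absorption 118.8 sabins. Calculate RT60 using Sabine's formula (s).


Given values:
  V = 574.9 m^3
  A = 118.8 sabins
Formula: RT60 = 0.161 * V / A
Numerator: 0.161 * 574.9 = 92.5589
RT60 = 92.5589 / 118.8 = 0.779

0.779 s


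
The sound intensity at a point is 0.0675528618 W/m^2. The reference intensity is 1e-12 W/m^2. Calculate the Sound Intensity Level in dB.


Given values:
  I = 0.0675528618 W/m^2
  I_ref = 1e-12 W/m^2
Formula: SIL = 10 * log10(I / I_ref)
Compute ratio: I / I_ref = 67552861800
Compute log10: log10(67552861800) = 10.829644
Multiply: SIL = 10 * 10.829644 = 108.3

108.3 dB


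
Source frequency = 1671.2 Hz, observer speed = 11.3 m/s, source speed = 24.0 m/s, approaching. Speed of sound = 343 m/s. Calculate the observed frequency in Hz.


Given values:
  f_s = 1671.2 Hz, v_o = 11.3 m/s, v_s = 24.0 m/s
  Direction: approaching
Formula: f_o = f_s * (c + v_o) / (c - v_s)
Numerator: c + v_o = 343 + 11.3 = 354.3
Denominator: c - v_s = 343 - 24.0 = 319.0
f_o = 1671.2 * 354.3 / 319.0 = 1856.13

1856.13 Hz


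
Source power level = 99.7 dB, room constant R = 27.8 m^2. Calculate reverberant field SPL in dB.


Given values:
  Lw = 99.7 dB, R = 27.8 m^2
Formula: SPL = Lw + 10 * log10(4 / R)
Compute 4 / R = 4 / 27.8 = 0.143885
Compute 10 * log10(0.143885) = -8.4198
SPL = 99.7 + (-8.4198) = 91.28

91.28 dB


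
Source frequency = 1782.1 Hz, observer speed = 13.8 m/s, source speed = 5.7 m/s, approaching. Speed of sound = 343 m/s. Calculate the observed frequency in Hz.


Given values:
  f_s = 1782.1 Hz, v_o = 13.8 m/s, v_s = 5.7 m/s
  Direction: approaching
Formula: f_o = f_s * (c + v_o) / (c - v_s)
Numerator: c + v_o = 343 + 13.8 = 356.8
Denominator: c - v_s = 343 - 5.7 = 337.3
f_o = 1782.1 * 356.8 / 337.3 = 1885.13

1885.13 Hz


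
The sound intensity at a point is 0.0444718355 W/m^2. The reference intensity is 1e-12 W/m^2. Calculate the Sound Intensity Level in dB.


Given values:
  I = 0.0444718355 W/m^2
  I_ref = 1e-12 W/m^2
Formula: SIL = 10 * log10(I / I_ref)
Compute ratio: I / I_ref = 44471835500
Compute log10: log10(44471835500) = 10.648085
Multiply: SIL = 10 * 10.648085 = 106.48

106.48 dB


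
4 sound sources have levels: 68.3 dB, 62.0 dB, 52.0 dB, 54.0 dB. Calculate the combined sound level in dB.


Formula: L_total = 10 * log10( sum(10^(Li/10)) )
  Source 1: 10^(68.3/10) = 6760829.7539
  Source 2: 10^(62.0/10) = 1584893.1925
  Source 3: 10^(52.0/10) = 158489.3192
  Source 4: 10^(54.0/10) = 251188.6432
Sum of linear values = 8755400.9088
L_total = 10 * log10(8755400.9088) = 69.42

69.42 dB


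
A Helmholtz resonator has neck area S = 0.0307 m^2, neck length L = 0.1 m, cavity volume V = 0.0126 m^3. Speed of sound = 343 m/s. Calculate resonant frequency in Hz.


Given values:
  S = 0.0307 m^2, L = 0.1 m, V = 0.0126 m^3, c = 343 m/s
Formula: f = (c / (2*pi)) * sqrt(S / (V * L))
Compute V * L = 0.0126 * 0.1 = 0.00126
Compute S / (V * L) = 0.0307 / 0.00126 = 24.3651
Compute sqrt(24.3651) = 4.936102
Compute c / (2*pi) = 343 / 6.283185 = 54.590148
f = 54.590148 * 4.936102 = 269.46

269.46 Hz


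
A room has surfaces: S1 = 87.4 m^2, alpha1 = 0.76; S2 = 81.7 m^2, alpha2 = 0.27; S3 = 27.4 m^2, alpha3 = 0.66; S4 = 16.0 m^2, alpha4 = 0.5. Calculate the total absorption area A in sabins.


Given surfaces:
  Surface 1: 87.4 * 0.76 = 66.424
  Surface 2: 81.7 * 0.27 = 22.059
  Surface 3: 27.4 * 0.66 = 18.084
  Surface 4: 16.0 * 0.5 = 8.0
Formula: A = sum(Si * alpha_i)
A = 66.424 + 22.059 + 18.084 + 8.0
A = 114.57

114.57 sabins


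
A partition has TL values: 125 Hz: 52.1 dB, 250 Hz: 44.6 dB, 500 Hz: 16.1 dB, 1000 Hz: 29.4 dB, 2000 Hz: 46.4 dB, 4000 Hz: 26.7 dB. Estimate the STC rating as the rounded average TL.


Given TL values at each frequency:
  125 Hz: 52.1 dB
  250 Hz: 44.6 dB
  500 Hz: 16.1 dB
  1000 Hz: 29.4 dB
  2000 Hz: 46.4 dB
  4000 Hz: 26.7 dB
Formula: STC ~ round(average of TL values)
Sum = 52.1 + 44.6 + 16.1 + 29.4 + 46.4 + 26.7 = 215.3
Average = 215.3 / 6 = 35.88
Rounded: 36

36


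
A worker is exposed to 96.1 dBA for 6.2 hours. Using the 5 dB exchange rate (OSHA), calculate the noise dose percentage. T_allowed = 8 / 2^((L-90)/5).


Given values:
  L = 96.1 dBA, T = 6.2 hours
Formula: T_allowed = 8 / 2^((L - 90) / 5)
Compute exponent: (96.1 - 90) / 5 = 1.22
Compute 2^(1.22) = 2.329467
T_allowed = 8 / 2.329467 = 3.434262 hours
Dose = (T / T_allowed) * 100
Dose = (6.2 / 3.434262) * 100 = 180.53

180.53 %


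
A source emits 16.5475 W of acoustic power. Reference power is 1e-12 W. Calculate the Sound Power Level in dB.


Given values:
  W = 16.5475 W
  W_ref = 1e-12 W
Formula: SWL = 10 * log10(W / W_ref)
Compute ratio: W / W_ref = 16547500000000
Compute log10: log10(16547500000000) = 13.218732
Multiply: SWL = 10 * 13.218732 = 132.19

132.19 dB


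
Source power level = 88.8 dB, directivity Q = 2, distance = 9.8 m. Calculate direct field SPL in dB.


Given values:
  Lw = 88.8 dB, Q = 2, r = 9.8 m
Formula: SPL = Lw + 10 * log10(Q / (4 * pi * r^2))
Compute 4 * pi * r^2 = 4 * pi * 9.8^2 = 1206.8742
Compute Q / denom = 2 / 1206.8742 = 0.00165717
Compute 10 * log10(0.00165717) = -27.8063
SPL = 88.8 + (-27.8063) = 60.99

60.99 dB


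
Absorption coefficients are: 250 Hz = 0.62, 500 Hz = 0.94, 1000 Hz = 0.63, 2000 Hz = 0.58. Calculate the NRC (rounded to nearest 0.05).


Given values:
  a_250 = 0.62, a_500 = 0.94
  a_1000 = 0.63, a_2000 = 0.58
Formula: NRC = (a250 + a500 + a1000 + a2000) / 4
Sum = 0.62 + 0.94 + 0.63 + 0.58 = 2.77
NRC = 2.77 / 4 = 0.6925
Rounded to nearest 0.05: 0.7

0.7


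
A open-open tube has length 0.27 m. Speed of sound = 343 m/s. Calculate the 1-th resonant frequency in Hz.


Given values:
  Tube type: open-open, L = 0.27 m, c = 343 m/s, n = 1
Formula: f_n = n * c / (2 * L)
Compute 2 * L = 2 * 0.27 = 0.54
f = 1 * 343 / 0.54
f = 635.19

635.19 Hz


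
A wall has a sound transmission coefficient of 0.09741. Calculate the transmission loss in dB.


Given values:
  tau = 0.09741
Formula: TL = 10 * log10(1 / tau)
Compute 1 / tau = 1 / 0.09741 = 10.2659
Compute log10(10.2659) = 1.011397
TL = 10 * 1.011397 = 10.11

10.11 dB
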